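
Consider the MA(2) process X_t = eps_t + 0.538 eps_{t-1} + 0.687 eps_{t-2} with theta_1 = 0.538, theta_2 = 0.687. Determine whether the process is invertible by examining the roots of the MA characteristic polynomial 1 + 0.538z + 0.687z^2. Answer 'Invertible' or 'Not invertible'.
\text{Invertible}

The MA(q) characteristic polynomial is P(z) = 1 + 0.538z + 0.687z^2.
Invertibility requires all roots to lie outside the unit circle, i.e. |z| > 1 for every root.
Set 1 + (0.538) z + (0.687) z^2 = 0, i.e. a z^2 + b z + c = 0 with a = 0.687, b = 0.538, c = 1.
Discriminant D = b^2 - 4ac = (0.538)^2 - 4*(0.687)*1 = 0.289444 - (2.748) = -2.458556.
D < 0, so the roots are the complex-conjugate pair z = (-b +/- i sqrt(-D)) / (2a) = -0.3916 +/- 1.1412i.
For a conjugate pair |z|^2 = z * conj(z) = (product of roots) = c/a = 1/(0.687) = 1.455604, so |z| = sqrt(1.455604) = 1.2065 for both roots.
Moduli of all roots: 1.2065, 1.2065.
All moduli strictly greater than 1? Yes.
Verdict: Invertible.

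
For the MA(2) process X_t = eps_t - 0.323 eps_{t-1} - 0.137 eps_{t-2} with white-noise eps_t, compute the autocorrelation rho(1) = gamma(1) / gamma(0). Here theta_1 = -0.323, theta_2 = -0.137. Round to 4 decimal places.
\rho(1) = -0.2482

For an MA(q) process with theta_0 = 1, the autocovariance is
  gamma(k) = sigma^2 * sum_{i=0..q-k} theta_i * theta_{i+k},
and rho(k) = gamma(k) / gamma(0). Sigma^2 cancels.
  numerator   = (1)*(-0.323) + (-0.323)*(-0.137) = -0.278749.
  denominator = (1)^2 + (-0.323)^2 + (-0.137)^2 = 1.123098.
  rho(1) = -0.278749 / 1.123098 = -0.2482.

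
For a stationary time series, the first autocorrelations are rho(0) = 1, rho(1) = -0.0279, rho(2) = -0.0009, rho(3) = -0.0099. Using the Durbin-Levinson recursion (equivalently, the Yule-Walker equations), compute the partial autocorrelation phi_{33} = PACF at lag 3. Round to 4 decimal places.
\phi_{33} = -0.0100

The PACF at lag k is phi_{kk}, the last component of the solution
to the Yule-Walker system G_k phi = r_k where
  (G_k)_{ij} = rho(|i - j|), (r_k)_i = rho(i), i,j = 1..k.
Equivalently, Durbin-Levinson gives phi_{kk} iteratively:
  phi_{11} = rho(1)
  phi_{kk} = [rho(k) - sum_{j=1..k-1} phi_{k-1,j} rho(k-j)]
            / [1 - sum_{j=1..k-1} phi_{k-1,j} rho(j)],
  phi_{k,j} = phi_{k-1,j} - phi_{kk} phi_{k-1,k-j},  j = 1..k-1.
Step k = 1:
  phi_11 = rho(1) = -0.0279.
Step k = 2:
  phi_22 = [rho(2) - phi_11 rho(1)] / [1 - phi_11 rho(1)] = [-0.0009 - (-0.0279)(-0.0279)] / [1 - (-0.0279)(-0.0279)]
         = -0.00167841 / 0.99922159 = -0.00168.
  Update: phi_21 = phi_11 - phi_22 phi_11 = -0.0279 - (-0.00168)(-0.0279) = -0.027947.
Step k = 3:
  phi_33 = [rho(3) - phi_21 rho(2) - phi_22 rho(1)] / [1 - phi_21 rho(1) - phi_22 rho(2)]
    numerator   = -0.0099 - (-0.027947)(-0.0009) - (-0.00168)(-0.0279) = -0.00997202
    denominator = 1 - (-0.027947)(-0.0279) - (-0.00168)(-0.0009) = 0.99921877
  phi_33 = -0.00997202 / 0.99921877 = -0.01.
Therefore phi_{33} = -0.0100.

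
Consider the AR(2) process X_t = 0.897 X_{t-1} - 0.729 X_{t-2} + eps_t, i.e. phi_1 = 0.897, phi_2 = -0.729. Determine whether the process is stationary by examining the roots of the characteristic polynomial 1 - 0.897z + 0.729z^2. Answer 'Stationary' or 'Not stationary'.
\text{Stationary}

The AR(p) characteristic polynomial is P(z) = 1 - 0.897z + 0.729z^2.
Stationarity requires all roots to lie outside the unit circle, i.e. |z| > 1 for every root.
Set 1 + (-0.897) z + (0.729) z^2 = 0, i.e. a z^2 + b z + c = 0 with a = 0.729, b = -0.897, c = 1.
Discriminant D = b^2 - 4ac = (-0.897)^2 - 4*(0.729)*1 = 0.804609 - (2.916) = -2.111391.
D < 0, so the roots are the complex-conjugate pair z = (-b +/- i sqrt(-D)) / (2a) = 0.6152 +/- 0.9966i.
For a conjugate pair |z|^2 = z * conj(z) = (product of roots) = c/a = 1/(0.729) = 1.371742, so |z| = sqrt(1.371742) = 1.1712 for both roots.
Moduli of all roots: 1.1712, 1.1712.
All moduli strictly greater than 1? Yes.
Verdict: Stationary.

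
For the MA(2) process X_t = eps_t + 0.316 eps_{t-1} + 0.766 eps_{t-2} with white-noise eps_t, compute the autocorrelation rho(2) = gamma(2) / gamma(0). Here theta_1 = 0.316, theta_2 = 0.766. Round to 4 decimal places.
\rho(2) = 0.4542

For an MA(q) process with theta_0 = 1, the autocovariance is
  gamma(k) = sigma^2 * sum_{i=0..q-k} theta_i * theta_{i+k},
and rho(k) = gamma(k) / gamma(0). Sigma^2 cancels.
  numerator   = (1)*(0.766) = 0.766.
  denominator = (1)^2 + (0.316)^2 + (0.766)^2 = 1.686612.
  rho(2) = 0.766 / 1.686612 = 0.4542.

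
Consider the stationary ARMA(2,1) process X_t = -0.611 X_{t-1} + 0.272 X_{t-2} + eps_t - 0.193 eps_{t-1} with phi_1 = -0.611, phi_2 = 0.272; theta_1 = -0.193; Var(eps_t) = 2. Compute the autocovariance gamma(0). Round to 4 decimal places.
\gamma(0) = 9.9457

Multiply the model equation by X_{t-k} and take expectations. With theta_0 = psi_0 = 1 and psi_j the MA(infinity) weights, this gives
  gamma(k) - sum_i phi_i gamma(k-i) = c_k,
  c_k = sigma^2 * sum_{j=k..q} theta_j psi_{j-k}   (c_k = 0 for k > q),
using gamma(-m) = gamma(m).
psi-weights needed (psi_j = theta_j + sum_i phi_i psi_{j-i}):
  psi_1 = theta_1 + phi_1 = -0.193 + (-0.611) = -0.804
Right-hand sides:
  c_0 = sigma^2 (1 + theta_1 psi_1) = 2 * (1 + (-0.193)(-0.804)) = 2 * 1.155172 = 2.310344
  c_1 = sigma^2 theta_1 = 2 * (-0.193) = -0.386
  c_2 = 0
Equations for k = 0, 1, 2 (AR order 2, c_2 = 0):
  (E0) gamma(0) = phi_1 gamma(1) + phi_2 gamma(2) + c_0
  (E1) gamma(1) = phi_1 gamma(0) + phi_2 gamma(1) + c_1
  (E2) gamma(2) = phi_1 gamma(1) + phi_2 gamma(0)
From (E1): gamma(1) = A gamma(0) + B with
  A = phi_1 / (1 - phi_2) = -0.611 / 0.728 = -0.839286,   B = c_1 / (1 - phi_2) = -0.386 / 0.728 = -0.53022.
Insert (E2) into (E0): gamma(0) (1 - phi_2^2) = phi_1 (1 + phi_2) gamma(1) + c_0.
  phi_1 (1 + phi_2) = (-0.611)(1.272) = -0.777192,   1 - phi_2^2 = 0.926016.
Replace gamma(1) by A gamma(0) + B and collect gamma(0):
  gamma(0) [0.926016 - (-0.777192)(-0.839286)] = (-0.777192)(-0.53022) + 2.310344
  gamma(0) * 0.27373 = 2.722427
  gamma(0) = 2.722427 / 0.27373 = 9.945669.
Therefore gamma(0) = 9.9457 (to 4 decimal places).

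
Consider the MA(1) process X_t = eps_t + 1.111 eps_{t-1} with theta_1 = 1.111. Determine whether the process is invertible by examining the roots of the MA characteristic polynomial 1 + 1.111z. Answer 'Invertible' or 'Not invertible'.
\text{Not invertible}

The MA(q) characteristic polynomial is P(z) = 1 + 1.111z.
Invertibility requires all roots to lie outside the unit circle, i.e. |z| > 1 for every root.
This is linear in z: 1 + (1.111) z = 0  =>  z = -1/(1.111) = -0.90009,  |z| = 0.90009.
Moduli of all roots: 0.9001.
All moduli strictly greater than 1? No.
Verdict: Not invertible.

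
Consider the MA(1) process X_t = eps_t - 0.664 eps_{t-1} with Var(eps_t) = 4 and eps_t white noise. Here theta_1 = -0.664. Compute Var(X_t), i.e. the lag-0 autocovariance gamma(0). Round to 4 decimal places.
\gamma(0) = 5.7636

For an MA(q) process X_t = eps_t + sum_i theta_i eps_{t-i} with
Var(eps_t) = sigma^2, the variance is
  gamma(0) = sigma^2 * (1 + sum_i theta_i^2).
  sum_i theta_i^2 = (-0.664)^2 = 0.440896.
  gamma(0) = 4 * (1 + 0.440896) = 4 * 1.440896 = 5.763584, which rounds to 5.7636.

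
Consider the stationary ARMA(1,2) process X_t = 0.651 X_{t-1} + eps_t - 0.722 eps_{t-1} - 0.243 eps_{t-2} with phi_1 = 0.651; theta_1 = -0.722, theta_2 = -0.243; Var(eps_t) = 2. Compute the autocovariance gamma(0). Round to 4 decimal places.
\gamma(0) = 2.3004

Multiply the model equation by X_{t-k} and take expectations. With theta_0 = psi_0 = 1 and psi_j the MA(infinity) weights, this gives
  gamma(k) - sum_i phi_i gamma(k-i) = c_k,
  c_k = sigma^2 * sum_{j=k..q} theta_j psi_{j-k}   (c_k = 0 for k > q),
using gamma(-m) = gamma(m).
psi-weights needed (psi_j = theta_j + sum_i phi_i psi_{j-i}):
  psi_1 = theta_1 + phi_1 = -0.722 + (0.651) = -0.071
  psi_2 = theta_2 + phi_1 psi_1 = -0.243 + (0.651)(-0.071) = -0.289221
Right-hand sides:
  c_0 = sigma^2 (1 + theta_1 psi_1 + theta_2 psi_2) = 2 * (1 + (-0.722)(-0.071) + (-0.243)(-0.289221)) = 2 * 1.121543 = 2.243085
  c_1 = sigma^2 (theta_1 + theta_2 psi_1) = 2 * (-0.722 + (-0.243)(-0.071)) = -1.409494
  c_2 = sigma^2 theta_2 = 2 * (-0.243) = -0.486
Equations for k = 0 and k = 1 (AR order 1):
  gamma(0) = phi_1 gamma(1) + c_0
  gamma(1) = phi_1 gamma(0) + c_1
Substituting the second into the first: gamma(0) (1 - phi_1^2) = c_0 + phi_1 c_1, so
  gamma(0) = (c_0 + phi_1 c_1) / (1 - phi_1^2) = (2.243085 + (0.651)(-1.409494)) / (1 - (0.651)^2) = 1.325505 / 0.576199 = 2.300429.
Therefore gamma(0) = 2.3004 (to 4 decimal places).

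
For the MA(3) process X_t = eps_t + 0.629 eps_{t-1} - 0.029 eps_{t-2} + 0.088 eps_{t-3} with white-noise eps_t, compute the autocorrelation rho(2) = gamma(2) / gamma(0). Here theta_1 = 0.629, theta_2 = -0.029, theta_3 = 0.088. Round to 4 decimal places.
\rho(2) = 0.0188

For an MA(q) process with theta_0 = 1, the autocovariance is
  gamma(k) = sigma^2 * sum_{i=0..q-k} theta_i * theta_{i+k},
and rho(k) = gamma(k) / gamma(0). Sigma^2 cancels.
  numerator   = (1)*(-0.029) + (0.629)*(0.088) = 0.026352.
  denominator = (1)^2 + (0.629)^2 + (-0.029)^2 + (0.088)^2 = 1.404226.
  rho(2) = 0.026352 / 1.404226 = 0.0188.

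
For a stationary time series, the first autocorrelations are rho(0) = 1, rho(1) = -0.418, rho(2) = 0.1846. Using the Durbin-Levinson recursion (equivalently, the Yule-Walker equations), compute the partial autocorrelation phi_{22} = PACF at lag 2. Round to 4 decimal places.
\phi_{22} = 0.0120

The PACF at lag k is phi_{kk}, the last component of the solution
to the Yule-Walker system G_k phi = r_k where
  (G_k)_{ij} = rho(|i - j|), (r_k)_i = rho(i), i,j = 1..k.
Equivalently, Durbin-Levinson gives phi_{kk} iteratively:
  phi_{11} = rho(1)
  phi_{kk} = [rho(k) - sum_{j=1..k-1} phi_{k-1,j} rho(k-j)]
            / [1 - sum_{j=1..k-1} phi_{k-1,j} rho(j)],
  phi_{k,j} = phi_{k-1,j} - phi_{kk} phi_{k-1,k-j},  j = 1..k-1.
Step k = 1:
  phi_11 = rho(1) = -0.418.
Step k = 2:
  phi_22 = [rho(2) - phi_11 rho(1)] / [1 - phi_11 rho(1)] = [0.1846 - (-0.418)(-0.418)] / [1 - (-0.418)(-0.418)]
         = 0.009876 / 0.825276 = 0.012.
Therefore phi_{22} = 0.0120.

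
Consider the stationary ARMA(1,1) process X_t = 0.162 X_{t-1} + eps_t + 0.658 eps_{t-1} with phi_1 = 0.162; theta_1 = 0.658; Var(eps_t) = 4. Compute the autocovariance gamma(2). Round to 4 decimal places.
\gamma(2) = 0.6038

Multiply the model equation by X_{t-k} and take expectations. With theta_0 = psi_0 = 1 and psi_j the MA(infinity) weights, this gives
  gamma(k) - sum_i phi_i gamma(k-i) = c_k,
  c_k = sigma^2 * sum_{j=k..q} theta_j psi_{j-k}   (c_k = 0 for k > q),
using gamma(-m) = gamma(m).
psi-weights needed (psi_j = theta_j + sum_i phi_i psi_{j-i}):
  psi_1 = theta_1 + phi_1 = 0.658 + (0.162) = 0.82
Right-hand sides:
  c_0 = sigma^2 (1 + theta_1 psi_1) = 4 * (1 + (0.658)(0.82)) = 4 * 1.53956 = 6.15824
  c_1 = sigma^2 theta_1 = 4 * (0.658) = 2.632
  c_2 = 0
Equations for k = 0 and k = 1 (AR order 1):
  gamma(0) = phi_1 gamma(1) + c_0
  gamma(1) = phi_1 gamma(0) + c_1
Substituting the second into the first: gamma(0) (1 - phi_1^2) = c_0 + phi_1 c_1, so
  gamma(0) = (c_0 + phi_1 c_1) / (1 - phi_1^2) = (6.15824 + (0.162)(2.632)) / (1 - (0.162)^2) = 6.584624 / 0.973756 = 6.762088.
  gamma(1) = phi_1 gamma(0) + c_1 = (0.162)(6.762088) + (2.632) = 3.727458.
For k = 2 (> q): gamma(2) = phi_1 gamma(1) = (0.162)(3.727458) = 0.603848.
Therefore gamma(2) = 0.6038 (to 4 decimal places).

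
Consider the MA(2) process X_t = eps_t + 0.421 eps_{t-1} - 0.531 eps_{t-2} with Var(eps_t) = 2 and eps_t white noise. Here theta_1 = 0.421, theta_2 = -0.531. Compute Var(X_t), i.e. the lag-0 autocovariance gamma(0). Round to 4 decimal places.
\gamma(0) = 2.9184

For an MA(q) process X_t = eps_t + sum_i theta_i eps_{t-i} with
Var(eps_t) = sigma^2, the variance is
  gamma(0) = sigma^2 * (1 + sum_i theta_i^2).
  sum_i theta_i^2 = (0.421)^2 + (-0.531)^2 = 0.177241 + 0.281961 = 0.459202.
  gamma(0) = 2 * (1 + 0.459202) = 2 * 1.459202 = 2.918404, which rounds to 2.9184.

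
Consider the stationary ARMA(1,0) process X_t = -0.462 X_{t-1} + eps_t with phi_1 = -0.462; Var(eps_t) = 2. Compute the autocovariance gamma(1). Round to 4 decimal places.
\gamma(1) = -1.1747

Multiply the model equation by X_{t-k} and take expectations. With theta_0 = psi_0 = 1 and psi_j the MA(infinity) weights, this gives
  gamma(k) - sum_i phi_i gamma(k-i) = c_k,
  c_k = sigma^2 * sum_{j=k..q} theta_j psi_{j-k}   (c_k = 0 for k > q),
using gamma(-m) = gamma(m).
Pure AR (q = 0): c_0 = sigma^2 = 2, c_k = 0 for k >= 1.
Equations for k = 0 and k = 1 (AR order 1):
  gamma(0) = phi_1 gamma(1) + c_0
  gamma(1) = phi_1 gamma(0) + c_1
Substituting the second into the first: gamma(0) (1 - phi_1^2) = c_0 + phi_1 c_1, so
  gamma(0) = c_0 / (1 - phi_1^2) = 2 / (1 - (-0.462)^2) = 2 / 0.786556 = 2.542731.
  gamma(1) = phi_1 gamma(0) = (-0.462)(2.542731) = -1.174742.
Therefore gamma(1) = -1.1747 (to 4 decimal places).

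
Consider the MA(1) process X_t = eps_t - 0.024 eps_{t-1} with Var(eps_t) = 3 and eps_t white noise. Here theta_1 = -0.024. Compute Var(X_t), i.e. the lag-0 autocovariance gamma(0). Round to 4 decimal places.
\gamma(0) = 3.0017

For an MA(q) process X_t = eps_t + sum_i theta_i eps_{t-i} with
Var(eps_t) = sigma^2, the variance is
  gamma(0) = sigma^2 * (1 + sum_i theta_i^2).
  sum_i theta_i^2 = (-0.024)^2 = 0.000576.
  gamma(0) = 3 * (1 + 0.000576) = 3 * 1.000576 = 3.001728, which rounds to 3.0017.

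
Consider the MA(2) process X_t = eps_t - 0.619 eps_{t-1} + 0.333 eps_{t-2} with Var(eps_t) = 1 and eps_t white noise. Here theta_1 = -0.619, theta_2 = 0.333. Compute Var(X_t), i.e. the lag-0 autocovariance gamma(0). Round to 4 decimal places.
\gamma(0) = 1.4941

For an MA(q) process X_t = eps_t + sum_i theta_i eps_{t-i} with
Var(eps_t) = sigma^2, the variance is
  gamma(0) = sigma^2 * (1 + sum_i theta_i^2).
  sum_i theta_i^2 = (-0.619)^2 + (0.333)^2 = 0.383161 + 0.110889 = 0.49405.
  gamma(0) = 1 * (1 + 0.49405) = 1 * 1.49405 = 1.49405, which rounds to 1.4941.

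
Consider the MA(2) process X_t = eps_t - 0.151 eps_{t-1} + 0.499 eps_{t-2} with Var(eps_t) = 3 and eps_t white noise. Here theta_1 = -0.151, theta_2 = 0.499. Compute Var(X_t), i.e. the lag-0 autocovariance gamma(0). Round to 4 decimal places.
\gamma(0) = 3.8154

For an MA(q) process X_t = eps_t + sum_i theta_i eps_{t-i} with
Var(eps_t) = sigma^2, the variance is
  gamma(0) = sigma^2 * (1 + sum_i theta_i^2).
  sum_i theta_i^2 = (-0.151)^2 + (0.499)^2 = 0.022801 + 0.249001 = 0.271802.
  gamma(0) = 3 * (1 + 0.271802) = 3 * 1.271802 = 3.815406, which rounds to 3.8154.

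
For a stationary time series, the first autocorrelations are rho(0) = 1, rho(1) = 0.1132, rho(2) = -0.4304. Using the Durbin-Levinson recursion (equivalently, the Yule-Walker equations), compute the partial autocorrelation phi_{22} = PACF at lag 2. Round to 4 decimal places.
\phi_{22} = -0.4490

The PACF at lag k is phi_{kk}, the last component of the solution
to the Yule-Walker system G_k phi = r_k where
  (G_k)_{ij} = rho(|i - j|), (r_k)_i = rho(i), i,j = 1..k.
Equivalently, Durbin-Levinson gives phi_{kk} iteratively:
  phi_{11} = rho(1)
  phi_{kk} = [rho(k) - sum_{j=1..k-1} phi_{k-1,j} rho(k-j)]
            / [1 - sum_{j=1..k-1} phi_{k-1,j} rho(j)],
  phi_{k,j} = phi_{k-1,j} - phi_{kk} phi_{k-1,k-j},  j = 1..k-1.
Step k = 1:
  phi_11 = rho(1) = 0.1132.
Step k = 2:
  phi_22 = [rho(2) - phi_11 rho(1)] / [1 - phi_11 rho(1)] = [-0.4304 - (0.1132)(0.1132)] / [1 - (0.1132)(0.1132)]
         = -0.44321424 / 0.98718576 = -0.449.
Therefore phi_{22} = -0.4490.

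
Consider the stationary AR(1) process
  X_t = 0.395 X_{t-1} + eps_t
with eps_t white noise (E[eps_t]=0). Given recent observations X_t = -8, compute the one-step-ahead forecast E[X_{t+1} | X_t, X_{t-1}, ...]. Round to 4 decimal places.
E[X_{t+1} \mid \mathcal F_t] = -3.1600

For an AR(p) model X_t = c + sum_i phi_i X_{t-i} + eps_t, the
one-step-ahead conditional mean is
  E[X_{t+1} | X_t, ...] = c + sum_i phi_i X_{t+1-i}.
Substitute known values:
  E[X_{t+1} | ...] = (0.395) * (-8)
                   = -3.1600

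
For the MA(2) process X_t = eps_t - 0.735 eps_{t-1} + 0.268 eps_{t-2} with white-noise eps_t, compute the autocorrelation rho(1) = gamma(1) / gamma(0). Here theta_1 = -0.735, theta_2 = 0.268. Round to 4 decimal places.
\rho(1) = -0.5781

For an MA(q) process with theta_0 = 1, the autocovariance is
  gamma(k) = sigma^2 * sum_{i=0..q-k} theta_i * theta_{i+k},
and rho(k) = gamma(k) / gamma(0). Sigma^2 cancels.
  numerator   = (1)*(-0.735) + (-0.735)*(0.268) = -0.93198.
  denominator = (1)^2 + (-0.735)^2 + (0.268)^2 = 1.612049.
  rho(1) = -0.93198 / 1.612049 = -0.5781.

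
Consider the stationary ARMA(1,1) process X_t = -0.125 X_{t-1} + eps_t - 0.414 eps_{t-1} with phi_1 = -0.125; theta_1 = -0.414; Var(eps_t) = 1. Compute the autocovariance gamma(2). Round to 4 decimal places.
\gamma(2) = 0.0720

Multiply the model equation by X_{t-k} and take expectations. With theta_0 = psi_0 = 1 and psi_j the MA(infinity) weights, this gives
  gamma(k) - sum_i phi_i gamma(k-i) = c_k,
  c_k = sigma^2 * sum_{j=k..q} theta_j psi_{j-k}   (c_k = 0 for k > q),
using gamma(-m) = gamma(m).
psi-weights needed (psi_j = theta_j + sum_i phi_i psi_{j-i}):
  psi_1 = theta_1 + phi_1 = -0.414 + (-0.125) = -0.539
Right-hand sides:
  c_0 = sigma^2 (1 + theta_1 psi_1) = 1 * (1 + (-0.414)(-0.539)) = 1 * 1.223146 = 1.223146
  c_1 = sigma^2 theta_1 = 1 * (-0.414) = -0.414
  c_2 = 0
Equations for k = 0 and k = 1 (AR order 1):
  gamma(0) = phi_1 gamma(1) + c_0
  gamma(1) = phi_1 gamma(0) + c_1
Substituting the second into the first: gamma(0) (1 - phi_1^2) = c_0 + phi_1 c_1, so
  gamma(0) = (c_0 + phi_1 c_1) / (1 - phi_1^2) = (1.223146 + (-0.125)(-0.414)) / (1 - (-0.125)^2) = 1.274896 / 0.984375 = 1.295132.
  gamma(1) = phi_1 gamma(0) + c_1 = (-0.125)(1.295132) + (-0.414) = -0.575892.
For k = 2 (> q): gamma(2) = phi_1 gamma(1) = (-0.125)(-0.575892) = 0.071986.
Therefore gamma(2) = 0.0720 (to 4 decimal places).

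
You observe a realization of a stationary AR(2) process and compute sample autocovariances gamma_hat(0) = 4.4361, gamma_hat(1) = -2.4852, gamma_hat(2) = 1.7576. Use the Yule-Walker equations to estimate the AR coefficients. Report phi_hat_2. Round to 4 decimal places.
\hat\phi_{2} = 0.1200

The Yule-Walker equations for an AR(p) process read, in matrix form,
  Gamma_p phi = r_p,   with   (Gamma_p)_{ij} = gamma(|i - j|),
                       (r_p)_i = gamma(i),   i,j = 1..p.
Substitute the sample gammas (Toeplitz matrix and right-hand side of size 2):
  Gamma_p = [[4.4361, -2.4852], [-2.4852, 4.4361]]
  r_p     = [-2.4852, 1.7576]
Written out:
  4.4361 phi_1 - 2.4852 phi_2 = -2.4852
  -2.4852 phi_1 + 4.4361 phi_2 = 1.7576
Solve by Cramer's rule:
  det = gamma(0)^2 - gamma(1)^2 = (4.4361)^2 - (-2.4852)^2 = 19.67898321 - 6.17621904 = 13.50276417
  phi_hat_1 = [gamma(1) gamma(0) - gamma(1) gamma(2)] / det = [(-2.4852)(4.4361) - (-2.4852)(1.7576)] / 13.50276417 = -6.6566082 / 13.50276417 = -0.493
  phi_hat_2 = [gamma(0) gamma(2) - gamma(1)^2] / det = [(4.4361)(1.7576) - (-2.4852)^2] / 13.50276417 = 1.62067032 / 13.50276417 = 0.12
So phi_hat = [-0.4930, 0.1200].
Therefore phi_hat_2 = 0.1200.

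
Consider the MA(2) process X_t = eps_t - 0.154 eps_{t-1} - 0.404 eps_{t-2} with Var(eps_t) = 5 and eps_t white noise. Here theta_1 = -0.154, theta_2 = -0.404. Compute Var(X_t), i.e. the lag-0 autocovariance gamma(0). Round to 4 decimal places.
\gamma(0) = 5.9347

For an MA(q) process X_t = eps_t + sum_i theta_i eps_{t-i} with
Var(eps_t) = sigma^2, the variance is
  gamma(0) = sigma^2 * (1 + sum_i theta_i^2).
  sum_i theta_i^2 = (-0.154)^2 + (-0.404)^2 = 0.023716 + 0.163216 = 0.186932.
  gamma(0) = 5 * (1 + 0.186932) = 5 * 1.186932 = 5.93466, which rounds to 5.9347.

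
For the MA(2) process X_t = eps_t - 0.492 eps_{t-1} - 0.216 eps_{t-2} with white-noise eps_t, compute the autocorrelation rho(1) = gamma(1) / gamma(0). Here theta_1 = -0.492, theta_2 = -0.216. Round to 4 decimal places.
\rho(1) = -0.2993

For an MA(q) process with theta_0 = 1, the autocovariance is
  gamma(k) = sigma^2 * sum_{i=0..q-k} theta_i * theta_{i+k},
and rho(k) = gamma(k) / gamma(0). Sigma^2 cancels.
  numerator   = (1)*(-0.492) + (-0.492)*(-0.216) = -0.385728.
  denominator = (1)^2 + (-0.492)^2 + (-0.216)^2 = 1.28872.
  rho(1) = -0.385728 / 1.28872 = -0.2993.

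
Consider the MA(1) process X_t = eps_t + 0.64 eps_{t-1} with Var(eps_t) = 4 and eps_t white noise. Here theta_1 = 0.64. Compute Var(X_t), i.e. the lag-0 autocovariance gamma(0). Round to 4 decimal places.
\gamma(0) = 5.6384

For an MA(q) process X_t = eps_t + sum_i theta_i eps_{t-i} with
Var(eps_t) = sigma^2, the variance is
  gamma(0) = sigma^2 * (1 + sum_i theta_i^2).
  sum_i theta_i^2 = (0.64)^2 = 0.4096.
  gamma(0) = 4 * (1 + 0.4096) = 4 * 1.4096 = 5.6384.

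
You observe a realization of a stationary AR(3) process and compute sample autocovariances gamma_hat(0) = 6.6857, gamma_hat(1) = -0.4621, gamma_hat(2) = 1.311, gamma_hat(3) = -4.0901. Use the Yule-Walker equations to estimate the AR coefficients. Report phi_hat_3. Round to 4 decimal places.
\hat\phi_{3} = -0.6130

The Yule-Walker equations for an AR(p) process read, in matrix form,
  Gamma_p phi = r_p,   with   (Gamma_p)_{ij} = gamma(|i - j|),
                       (r_p)_i = gamma(i),   i,j = 1..p.
Substitute the sample gammas (Toeplitz matrix and right-hand side of size 3):
  Gamma_p = [[6.6857, -0.4621, 1.311], [-0.4621, 6.6857, -0.4621], [1.311, -0.4621, 6.6857]]
  r_p     = [-0.4621, 1.311, -4.0901]
Written out (R1..R3):
  (R1) 6.6857 phi_1 - 0.4621 phi_2 + 1.311 phi_3 = -0.4621
  (R2) -0.4621 phi_1 + 6.6857 phi_2 - 0.4621 phi_3 = 1.311
  (R3) 1.311 phi_1 - 0.4621 phi_2 + 6.6857 phi_3 = -4.0901
Gaussian elimination:
  R2 <- R2 - (-0.4621/6.6857) R1 = R2 - (-0.069118) R1:  6.653761 phi_2 - 0.371487 phi_3 = 1.279061
  R3 <- R3 - (1.311/6.6857) R1 = R3 - (0.19609) R1:  -0.371487 phi_2 + 6.428626 phi_3 = -3.999487
  R3 <- R3 - (-0.371487/6.653761) R2 = R3 - (-0.055831) R2:  6.407885 phi_3 = -3.928075
Back-substitution:
  phi_hat_3 = -3.928075 / 6.407885 = -0.613007
  phi_hat_2 = (1.279061 - (-0.371487)(-0.613007)) / 6.653761 = 0.158006
  phi_hat_1 = (-0.4621 - (-0.4621)(0.158006) - (1.311)(-0.613007)) / 6.6857 = 0.062008
So phi_hat = [0.0620, 0.1580, -0.6130].
Therefore phi_hat_3 = -0.6130.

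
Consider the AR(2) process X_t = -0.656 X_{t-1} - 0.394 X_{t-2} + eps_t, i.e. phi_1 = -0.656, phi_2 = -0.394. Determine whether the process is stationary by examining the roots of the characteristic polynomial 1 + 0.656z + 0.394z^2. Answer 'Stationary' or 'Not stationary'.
\text{Stationary}

The AR(p) characteristic polynomial is P(z) = 1 + 0.656z + 0.394z^2.
Stationarity requires all roots to lie outside the unit circle, i.e. |z| > 1 for every root.
Set 1 + (0.656) z + (0.394) z^2 = 0, i.e. a z^2 + b z + c = 0 with a = 0.394, b = 0.656, c = 1.
Discriminant D = b^2 - 4ac = (0.656)^2 - 4*(0.394)*1 = 0.430336 - (1.576) = -1.145664.
D < 0, so the roots are the complex-conjugate pair z = (-b +/- i sqrt(-D)) / (2a) = -0.8325 +/- 1.3583i.
For a conjugate pair |z|^2 = z * conj(z) = (product of roots) = c/a = 1/(0.394) = 2.538071, so |z| = sqrt(2.538071) = 1.5931 for both roots.
Moduli of all roots: 1.5931, 1.5931.
All moduli strictly greater than 1? Yes.
Verdict: Stationary.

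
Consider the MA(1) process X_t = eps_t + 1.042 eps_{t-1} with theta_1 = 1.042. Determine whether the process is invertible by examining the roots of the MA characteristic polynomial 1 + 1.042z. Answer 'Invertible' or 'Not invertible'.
\text{Not invertible}

The MA(q) characteristic polynomial is P(z) = 1 + 1.042z.
Invertibility requires all roots to lie outside the unit circle, i.e. |z| > 1 for every root.
This is linear in z: 1 + (1.042) z = 0  =>  z = -1/(1.042) = -0.959693,  |z| = 0.959693.
Moduli of all roots: 0.9597.
All moduli strictly greater than 1? No.
Verdict: Not invertible.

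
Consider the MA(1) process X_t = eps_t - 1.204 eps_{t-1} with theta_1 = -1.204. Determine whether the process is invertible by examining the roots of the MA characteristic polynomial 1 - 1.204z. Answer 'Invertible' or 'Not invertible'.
\text{Not invertible}

The MA(q) characteristic polynomial is P(z) = 1 - 1.204z.
Invertibility requires all roots to lie outside the unit circle, i.e. |z| > 1 for every root.
This is linear in z: 1 + (-1.204) z = 0  =>  z = -1/(-1.204) = 0.830565,  |z| = 0.830565.
Moduli of all roots: 0.8306.
All moduli strictly greater than 1? No.
Verdict: Not invertible.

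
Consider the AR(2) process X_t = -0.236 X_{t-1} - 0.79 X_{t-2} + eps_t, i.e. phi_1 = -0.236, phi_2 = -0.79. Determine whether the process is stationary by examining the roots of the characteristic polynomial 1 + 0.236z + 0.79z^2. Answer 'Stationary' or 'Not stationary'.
\text{Stationary}

The AR(p) characteristic polynomial is P(z) = 1 + 0.236z + 0.79z^2.
Stationarity requires all roots to lie outside the unit circle, i.e. |z| > 1 for every root.
Set 1 + (0.236) z + (0.79) z^2 = 0, i.e. a z^2 + b z + c = 0 with a = 0.79, b = 0.236, c = 1.
Discriminant D = b^2 - 4ac = (0.236)^2 - 4*(0.79)*1 = 0.055696 - (3.16) = -3.104304.
D < 0, so the roots are the complex-conjugate pair z = (-b +/- i sqrt(-D)) / (2a) = -0.1494 +/- 1.1151i.
For a conjugate pair |z|^2 = z * conj(z) = (product of roots) = c/a = 1/(0.79) = 1.265823, so |z| = sqrt(1.265823) = 1.1251 for both roots.
Moduli of all roots: 1.1251, 1.1251.
All moduli strictly greater than 1? Yes.
Verdict: Stationary.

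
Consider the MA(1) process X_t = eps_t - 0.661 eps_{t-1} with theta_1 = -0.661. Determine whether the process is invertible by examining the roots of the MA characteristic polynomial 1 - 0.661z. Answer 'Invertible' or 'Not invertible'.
\text{Invertible}

The MA(q) characteristic polynomial is P(z) = 1 - 0.661z.
Invertibility requires all roots to lie outside the unit circle, i.e. |z| > 1 for every root.
This is linear in z: 1 + (-0.661) z = 0  =>  z = -1/(-0.661) = 1.512859,  |z| = 1.512859.
Moduli of all roots: 1.5129.
All moduli strictly greater than 1? Yes.
Verdict: Invertible.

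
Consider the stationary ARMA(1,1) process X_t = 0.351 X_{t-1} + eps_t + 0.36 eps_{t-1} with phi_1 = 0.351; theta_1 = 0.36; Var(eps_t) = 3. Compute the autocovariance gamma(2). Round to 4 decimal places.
\gamma(2) = 0.9618

Multiply the model equation by X_{t-k} and take expectations. With theta_0 = psi_0 = 1 and psi_j the MA(infinity) weights, this gives
  gamma(k) - sum_i phi_i gamma(k-i) = c_k,
  c_k = sigma^2 * sum_{j=k..q} theta_j psi_{j-k}   (c_k = 0 for k > q),
using gamma(-m) = gamma(m).
psi-weights needed (psi_j = theta_j + sum_i phi_i psi_{j-i}):
  psi_1 = theta_1 + phi_1 = 0.36 + (0.351) = 0.711
Right-hand sides:
  c_0 = sigma^2 (1 + theta_1 psi_1) = 3 * (1 + (0.36)(0.711)) = 3 * 1.25596 = 3.76788
  c_1 = sigma^2 theta_1 = 3 * (0.36) = 1.08
  c_2 = 0
Equations for k = 0 and k = 1 (AR order 1):
  gamma(0) = phi_1 gamma(1) + c_0
  gamma(1) = phi_1 gamma(0) + c_1
Substituting the second into the first: gamma(0) (1 - phi_1^2) = c_0 + phi_1 c_1, so
  gamma(0) = (c_0 + phi_1 c_1) / (1 - phi_1^2) = (3.76788 + (0.351)(1.08)) / (1 - (0.351)^2) = 4.14696 / 0.876799 = 4.729659.
  gamma(1) = phi_1 gamma(0) + c_1 = (0.351)(4.729659) + (1.08) = 2.74011.
For k = 2 (> q): gamma(2) = phi_1 gamma(1) = (0.351)(2.74011) = 0.961779.
Therefore gamma(2) = 0.9618 (to 4 decimal places).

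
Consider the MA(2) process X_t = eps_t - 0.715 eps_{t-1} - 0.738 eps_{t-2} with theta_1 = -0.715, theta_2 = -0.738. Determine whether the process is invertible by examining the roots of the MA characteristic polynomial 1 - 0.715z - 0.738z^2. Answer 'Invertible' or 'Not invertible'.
\text{Not invertible}

The MA(q) characteristic polynomial is P(z) = 1 - 0.715z - 0.738z^2.
Invertibility requires all roots to lie outside the unit circle, i.e. |z| > 1 for every root.
Set 1 + (-0.715) z + (-0.738) z^2 = 0, i.e. a z^2 + b z + c = 0 with a = -0.738, b = -0.715, c = 1.
Discriminant D = b^2 - 4ac = (-0.715)^2 - 4*(-0.738)*1 = 0.511225 - (-2.952) = 3.463225.
D >= 0, so the roots are real: z = (-b +/- sqrt(D)) / (2a) = (0.715 +/- 1.860974) / (-1.476).
  z_1 = (0.715 + 1.860974) / (-1.476) = -1.7452,   |z_1| = 1.7452.
  z_2 = (0.715 - 1.860974) / (-1.476) = 0.7764,   |z_2| = 0.7764.
Moduli of all roots: 1.7452, 0.7764.
All moduli strictly greater than 1? No.
Verdict: Not invertible.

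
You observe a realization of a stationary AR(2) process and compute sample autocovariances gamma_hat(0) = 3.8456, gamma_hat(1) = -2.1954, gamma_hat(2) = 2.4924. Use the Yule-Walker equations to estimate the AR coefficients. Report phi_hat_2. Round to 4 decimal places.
\hat\phi_{2} = 0.4780

The Yule-Walker equations for an AR(p) process read, in matrix form,
  Gamma_p phi = r_p,   with   (Gamma_p)_{ij} = gamma(|i - j|),
                       (r_p)_i = gamma(i),   i,j = 1..p.
Substitute the sample gammas (Toeplitz matrix and right-hand side of size 2):
  Gamma_p = [[3.8456, -2.1954], [-2.1954, 3.8456]]
  r_p     = [-2.1954, 2.4924]
Written out:
  3.8456 phi_1 - 2.1954 phi_2 = -2.1954
  -2.1954 phi_1 + 3.8456 phi_2 = 2.4924
Solve by Cramer's rule:
  det = gamma(0)^2 - gamma(1)^2 = (3.8456)^2 - (-2.1954)^2 = 14.78863936 - 4.81978116 = 9.9688582
  phi_hat_1 = [gamma(1) gamma(0) - gamma(1) gamma(2)] / det = [(-2.1954)(3.8456) - (-2.1954)(2.4924)] / 9.9688582 = -2.97081528 / 9.9688582 = -0.298
  phi_hat_2 = [gamma(0) gamma(2) - gamma(1)^2] / det = [(3.8456)(2.4924) - (-2.1954)^2] / 9.9688582 = 4.76499228 / 9.9688582 = 0.478
So phi_hat = [-0.2980, 0.4780].
Therefore phi_hat_2 = 0.4780.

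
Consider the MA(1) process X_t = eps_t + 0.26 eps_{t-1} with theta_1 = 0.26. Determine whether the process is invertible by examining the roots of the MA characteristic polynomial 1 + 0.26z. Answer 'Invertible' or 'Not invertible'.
\text{Invertible}

The MA(q) characteristic polynomial is P(z) = 1 + 0.26z.
Invertibility requires all roots to lie outside the unit circle, i.e. |z| > 1 for every root.
This is linear in z: 1 + (0.26) z = 0  =>  z = -1/(0.26) = -3.846154,  |z| = 3.846154.
Moduli of all roots: 3.8462.
All moduli strictly greater than 1? Yes.
Verdict: Invertible.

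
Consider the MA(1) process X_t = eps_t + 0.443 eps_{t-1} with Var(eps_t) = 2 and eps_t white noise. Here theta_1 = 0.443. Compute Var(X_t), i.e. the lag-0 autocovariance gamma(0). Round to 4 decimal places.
\gamma(0) = 2.3925

For an MA(q) process X_t = eps_t + sum_i theta_i eps_{t-i} with
Var(eps_t) = sigma^2, the variance is
  gamma(0) = sigma^2 * (1 + sum_i theta_i^2).
  sum_i theta_i^2 = (0.443)^2 = 0.196249.
  gamma(0) = 2 * (1 + 0.196249) = 2 * 1.196249 = 2.392498, which rounds to 2.3925.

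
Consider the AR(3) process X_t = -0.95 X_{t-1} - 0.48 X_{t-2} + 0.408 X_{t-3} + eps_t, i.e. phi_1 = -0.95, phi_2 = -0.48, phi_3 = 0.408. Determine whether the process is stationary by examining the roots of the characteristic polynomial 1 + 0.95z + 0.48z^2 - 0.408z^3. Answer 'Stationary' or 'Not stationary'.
\text{Not stationary}

The AR(p) characteristic polynomial is P(z) = 1 + 0.95z + 0.48z^2 - 0.408z^3.
Stationarity requires all roots to lie outside the unit circle, i.e. |z| > 1 for every root.
Degree 3: look for a simple real root z0 first, then factor out (1 - z/z0) and solve the remaining quadratic.
Testing z0 = 2.5: P(2.5) = 1 + (0.95)(2.5) + (0.48)(2.5)^2 + (-0.408)(2.5)^3
  = 1 + (2.375) + (3) + (-6.375) = 0.  So z_0 = 2.5 is a root, |z_0| = 2.5.
Divide out the factor (1 - 0.4 z) = (1 - z/z0) (since 1/z0 = 0.4):
  P(z) = (1 - 0.4 z)(1 + (1.35) z + (1.02) z^2)
  [check: z-coef 1.35 - (0.4) = 0.95; z^2-coef 1.02 - (0.4)(1.35) = 0.48; z^3-coef -(0.4)(1.02) = -0.408.]
Remaining roots from the quadratic factor 1 + (1.35) z + (1.02) z^2:
  Set 1 + (1.35) z + (1.02) z^2 = 0, i.e. a z^2 + b z + c = 0 with a = 1.02, b = 1.35, c = 1.
  Discriminant D = b^2 - 4ac = (1.35)^2 - 4*(1.02)*1 = 1.8225 - (4.08) = -2.2575.
  D < 0, so the roots are the complex-conjugate pair z = (-b +/- i sqrt(-D)) / (2a) = -0.6618 +/- 0.7365i.
  For a conjugate pair |z|^2 = z * conj(z) = (product of roots) = c/a = 1/(1.02) = 0.980392, so |z| = sqrt(0.980392) = 0.9901 for both roots.
Moduli of all roots: 2.5000, 0.9901, 0.9901.
All moduli strictly greater than 1? No.
Verdict: Not stationary.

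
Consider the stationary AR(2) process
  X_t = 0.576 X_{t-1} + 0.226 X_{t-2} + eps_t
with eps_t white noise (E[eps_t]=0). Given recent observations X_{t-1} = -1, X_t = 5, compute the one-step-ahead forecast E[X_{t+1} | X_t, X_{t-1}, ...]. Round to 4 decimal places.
E[X_{t+1} \mid \mathcal F_t] = 2.6540

For an AR(p) model X_t = c + sum_i phi_i X_{t-i} + eps_t, the
one-step-ahead conditional mean is
  E[X_{t+1} | X_t, ...] = c + sum_i phi_i X_{t+1-i}.
Substitute known values:
  E[X_{t+1} | ...] = (0.576) * (5) + (0.226) * (-1)
                   = 2.6540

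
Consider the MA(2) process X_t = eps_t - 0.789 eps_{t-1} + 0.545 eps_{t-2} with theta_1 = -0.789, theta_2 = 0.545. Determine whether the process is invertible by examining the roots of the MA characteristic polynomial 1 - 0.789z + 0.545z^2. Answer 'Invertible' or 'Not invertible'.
\text{Invertible}

The MA(q) characteristic polynomial is P(z) = 1 - 0.789z + 0.545z^2.
Invertibility requires all roots to lie outside the unit circle, i.e. |z| > 1 for every root.
Set 1 + (-0.789) z + (0.545) z^2 = 0, i.e. a z^2 + b z + c = 0 with a = 0.545, b = -0.789, c = 1.
Discriminant D = b^2 - 4ac = (-0.789)^2 - 4*(0.545)*1 = 0.622521 - (2.18) = -1.557479.
D < 0, so the roots are the complex-conjugate pair z = (-b +/- i sqrt(-D)) / (2a) = 0.7239 +/- 1.1449i.
For a conjugate pair |z|^2 = z * conj(z) = (product of roots) = c/a = 1/(0.545) = 1.834862, so |z| = sqrt(1.834862) = 1.3546 for both roots.
Moduli of all roots: 1.3546, 1.3546.
All moduli strictly greater than 1? Yes.
Verdict: Invertible.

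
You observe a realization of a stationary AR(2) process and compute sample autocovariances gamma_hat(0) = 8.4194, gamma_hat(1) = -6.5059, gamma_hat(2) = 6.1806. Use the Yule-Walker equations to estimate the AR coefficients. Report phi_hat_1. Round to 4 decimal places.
\hat\phi_{1} = -0.5100

The Yule-Walker equations for an AR(p) process read, in matrix form,
  Gamma_p phi = r_p,   with   (Gamma_p)_{ij} = gamma(|i - j|),
                       (r_p)_i = gamma(i),   i,j = 1..p.
Substitute the sample gammas (Toeplitz matrix and right-hand side of size 2):
  Gamma_p = [[8.4194, -6.5059], [-6.5059, 8.4194]]
  r_p     = [-6.5059, 6.1806]
Written out:
  8.4194 phi_1 - 6.5059 phi_2 = -6.5059
  -6.5059 phi_1 + 8.4194 phi_2 = 6.1806
Solve by Cramer's rule:
  det = gamma(0)^2 - gamma(1)^2 = (8.4194)^2 - (-6.5059)^2 = 70.88629636 - 42.32673481 = 28.55956155
  phi_hat_1 = [gamma(1) gamma(0) - gamma(1) gamma(2)] / det = [(-6.5059)(8.4194) - (-6.5059)(6.1806)] / 28.55956155 = -14.56540892 / 28.55956155 = -0.51
  phi_hat_2 = [gamma(0) gamma(2) - gamma(1)^2] / det = [(8.4194)(6.1806) - (-6.5059)^2] / 28.55956155 = 9.71020883 / 28.55956155 = 0.34
So phi_hat = [-0.5100, 0.3400].
Therefore phi_hat_1 = -0.5100.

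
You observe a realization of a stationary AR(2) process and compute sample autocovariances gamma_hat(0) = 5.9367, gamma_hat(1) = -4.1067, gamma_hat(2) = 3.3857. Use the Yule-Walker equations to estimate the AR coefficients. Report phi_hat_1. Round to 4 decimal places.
\hat\phi_{1} = -0.5700

The Yule-Walker equations for an AR(p) process read, in matrix form,
  Gamma_p phi = r_p,   with   (Gamma_p)_{ij} = gamma(|i - j|),
                       (r_p)_i = gamma(i),   i,j = 1..p.
Substitute the sample gammas (Toeplitz matrix and right-hand side of size 2):
  Gamma_p = [[5.9367, -4.1067], [-4.1067, 5.9367]]
  r_p     = [-4.1067, 3.3857]
Written out:
  5.9367 phi_1 - 4.1067 phi_2 = -4.1067
  -4.1067 phi_1 + 5.9367 phi_2 = 3.3857
Solve by Cramer's rule:
  det = gamma(0)^2 - gamma(1)^2 = (5.9367)^2 - (-4.1067)^2 = 35.24440689 - 16.86498489 = 18.379422
  phi_hat_1 = [gamma(1) gamma(0) - gamma(1) gamma(2)] / det = [(-4.1067)(5.9367) - (-4.1067)(3.3857)] / 18.379422 = -10.4761917 / 18.379422 = -0.57
  phi_hat_2 = [gamma(0) gamma(2) - gamma(1)^2] / det = [(5.9367)(3.3857) - (-4.1067)^2] / 18.379422 = 3.2349003 / 18.379422 = 0.176
So phi_hat = [-0.5700, 0.1760].
Therefore phi_hat_1 = -0.5700.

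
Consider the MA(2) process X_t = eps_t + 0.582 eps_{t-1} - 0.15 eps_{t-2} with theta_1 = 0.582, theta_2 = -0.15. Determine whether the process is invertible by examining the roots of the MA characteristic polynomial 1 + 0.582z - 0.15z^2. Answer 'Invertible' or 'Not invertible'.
\text{Invertible}

The MA(q) characteristic polynomial is P(z) = 1 + 0.582z - 0.15z^2.
Invertibility requires all roots to lie outside the unit circle, i.e. |z| > 1 for every root.
Set 1 + (0.582) z + (-0.15) z^2 = 0, i.e. a z^2 + b z + c = 0 with a = -0.15, b = 0.582, c = 1.
Discriminant D = b^2 - 4ac = (0.582)^2 - 4*(-0.15)*1 = 0.338724 - (-0.6) = 0.938724.
D >= 0, so the roots are real: z = (-b +/- sqrt(D)) / (2a) = (-0.582 +/- 0.968878) / (-0.3).
  z_1 = (-0.582 + 0.968878) / (-0.3) = -1.2896,   |z_1| = 1.2896.
  z_2 = (-0.582 - 0.968878) / (-0.3) = 5.1696,   |z_2| = 5.1696.
Moduli of all roots: 1.2896, 5.1696.
All moduli strictly greater than 1? Yes.
Verdict: Invertible.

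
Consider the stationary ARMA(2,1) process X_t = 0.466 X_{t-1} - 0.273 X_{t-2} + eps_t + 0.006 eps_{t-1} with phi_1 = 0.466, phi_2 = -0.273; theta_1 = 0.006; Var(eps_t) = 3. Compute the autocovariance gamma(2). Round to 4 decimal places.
\gamma(2) = -0.3785

Multiply the model equation by X_{t-k} and take expectations. With theta_0 = psi_0 = 1 and psi_j the MA(infinity) weights, this gives
  gamma(k) - sum_i phi_i gamma(k-i) = c_k,
  c_k = sigma^2 * sum_{j=k..q} theta_j psi_{j-k}   (c_k = 0 for k > q),
using gamma(-m) = gamma(m).
psi-weights needed (psi_j = theta_j + sum_i phi_i psi_{j-i}):
  psi_1 = theta_1 + phi_1 = 0.006 + (0.466) = 0.472
Right-hand sides:
  c_0 = sigma^2 (1 + theta_1 psi_1) = 3 * (1 + (0.006)(0.472)) = 3 * 1.002832 = 3.008496
  c_1 = sigma^2 theta_1 = 3 * (0.006) = 0.018
  c_2 = 0
Equations for k = 0, 1, 2 (AR order 2, c_2 = 0):
  (E0) gamma(0) = phi_1 gamma(1) + phi_2 gamma(2) + c_0
  (E1) gamma(1) = phi_1 gamma(0) + phi_2 gamma(1) + c_1
  (E2) gamma(2) = phi_1 gamma(1) + phi_2 gamma(0)
From (E1): gamma(1) = A gamma(0) + B with
  A = phi_1 / (1 - phi_2) = 0.466 / 1.273 = 0.366064,   B = c_1 / (1 - phi_2) = 0.018 / 1.273 = 0.01414.
Insert (E2) into (E0): gamma(0) (1 - phi_2^2) = phi_1 (1 + phi_2) gamma(1) + c_0.
  phi_1 (1 + phi_2) = (0.466)(0.727) = 0.338782,   1 - phi_2^2 = 0.925471.
Replace gamma(1) by A gamma(0) + B and collect gamma(0):
  gamma(0) [0.925471 - (0.338782)(0.366064)] = (0.338782)(0.01414) + 3.008496
  gamma(0) * 0.801455 = 3.013286
  gamma(0) = 3.013286 / 0.801455 = 3.75977.
  gamma(1) = A gamma(0) + B = (0.366064)(3.75977) + (0.01414) = 1.390458.
  gamma(2) = phi_1 gamma(1) + phi_2 gamma(0) = (0.466)(1.390458) + (-0.273)(3.75977) = -0.378464.
Therefore gamma(2) = -0.3785 (to 4 decimal places).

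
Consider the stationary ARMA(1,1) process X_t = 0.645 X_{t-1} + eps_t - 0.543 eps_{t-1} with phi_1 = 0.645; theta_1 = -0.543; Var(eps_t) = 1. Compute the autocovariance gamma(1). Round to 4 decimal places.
\gamma(1) = 0.1135

Multiply the model equation by X_{t-k} and take expectations. With theta_0 = psi_0 = 1 and psi_j the MA(infinity) weights, this gives
  gamma(k) - sum_i phi_i gamma(k-i) = c_k,
  c_k = sigma^2 * sum_{j=k..q} theta_j psi_{j-k}   (c_k = 0 for k > q),
using gamma(-m) = gamma(m).
psi-weights needed (psi_j = theta_j + sum_i phi_i psi_{j-i}):
  psi_1 = theta_1 + phi_1 = -0.543 + (0.645) = 0.102
Right-hand sides:
  c_0 = sigma^2 (1 + theta_1 psi_1) = 1 * (1 + (-0.543)(0.102)) = 1 * 0.944614 = 0.944614
  c_1 = sigma^2 theta_1 = 1 * (-0.543) = -0.543
  c_2 = 0
Equations for k = 0 and k = 1 (AR order 1):
  gamma(0) = phi_1 gamma(1) + c_0
  gamma(1) = phi_1 gamma(0) + c_1
Substituting the second into the first: gamma(0) (1 - phi_1^2) = c_0 + phi_1 c_1, so
  gamma(0) = (c_0 + phi_1 c_1) / (1 - phi_1^2) = (0.944614 + (0.645)(-0.543)) / (1 - (0.645)^2) = 0.594379 / 0.583975 = 1.017816.
  gamma(1) = phi_1 gamma(0) + c_1 = (0.645)(1.017816) + (-0.543) = 0.113491.
Therefore gamma(1) = 0.1135 (to 4 decimal places).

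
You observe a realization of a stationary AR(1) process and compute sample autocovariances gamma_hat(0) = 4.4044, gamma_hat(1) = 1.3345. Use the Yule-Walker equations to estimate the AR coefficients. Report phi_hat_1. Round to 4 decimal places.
\hat\phi_{1} = 0.3030

The Yule-Walker equations for an AR(p) process read, in matrix form,
  Gamma_p phi = r_p,   with   (Gamma_p)_{ij} = gamma(|i - j|),
                       (r_p)_i = gamma(i),   i,j = 1..p.
Substitute the sample gammas (Toeplitz matrix and right-hand side of size 1):
  Gamma_p = [[4.4044]]
  r_p     = [1.3345]
With p = 1 this is the single equation gamma(0) phi_1 = gamma(1):
  phi_hat_1 = gamma(1) / gamma(0) = 1.3345 / 4.4044 = 0.3030.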